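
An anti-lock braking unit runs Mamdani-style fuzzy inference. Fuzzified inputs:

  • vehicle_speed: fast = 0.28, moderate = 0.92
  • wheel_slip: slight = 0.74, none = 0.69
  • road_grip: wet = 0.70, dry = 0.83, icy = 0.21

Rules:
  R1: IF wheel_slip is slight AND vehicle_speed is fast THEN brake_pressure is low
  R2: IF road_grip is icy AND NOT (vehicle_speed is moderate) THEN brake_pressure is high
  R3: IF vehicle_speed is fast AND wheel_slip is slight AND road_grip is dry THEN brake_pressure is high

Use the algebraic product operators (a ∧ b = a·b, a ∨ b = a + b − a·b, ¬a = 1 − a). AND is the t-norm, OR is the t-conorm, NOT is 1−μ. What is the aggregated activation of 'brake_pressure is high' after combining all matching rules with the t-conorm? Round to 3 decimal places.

0.186

R1: slight=0.74, fast=0.28; AND[a·b] → w = 0.2072
R2: icy=0.21, ¬moderate=1−0.92=0.08; AND[a·b] → w = 0.0168
R3: fast=0.28, slight=0.74, dry=0.83; AND[a·b] → w = 0.1720
Rules with consequent 'high': {R2, R3} → strengths 0.0168, 0.1720
Aggregate via t-conorm [a + b − a·b]: 0.1859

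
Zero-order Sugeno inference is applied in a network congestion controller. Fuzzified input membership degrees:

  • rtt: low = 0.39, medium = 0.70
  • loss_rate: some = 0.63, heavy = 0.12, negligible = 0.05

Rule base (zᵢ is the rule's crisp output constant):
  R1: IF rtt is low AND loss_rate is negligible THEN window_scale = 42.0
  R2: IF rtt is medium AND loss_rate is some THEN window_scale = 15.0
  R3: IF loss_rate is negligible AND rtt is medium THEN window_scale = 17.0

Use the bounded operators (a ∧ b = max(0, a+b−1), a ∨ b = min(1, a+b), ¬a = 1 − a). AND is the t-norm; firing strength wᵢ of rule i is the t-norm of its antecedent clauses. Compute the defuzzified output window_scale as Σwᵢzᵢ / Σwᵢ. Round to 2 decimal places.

R1 (z=42.0): low=0.39, negligible=0.05; AND[max(0, a+b−1)] → w = 0.00
R2 (z=15.0): medium=0.70, some=0.63; AND[max(0, a+b−1)] → w = 0.33
R3 (z=17.0): negligible=0.05, medium=0.70; AND[max(0, a+b−1)] → w = 0.00
Weighted average = (0.00·42.0 + 0.33·15.0 + 0.00·17.0) / (0.00 + 0.33 + 0.00)
  = 4.9500 / 0.3300 = 15.00

15.00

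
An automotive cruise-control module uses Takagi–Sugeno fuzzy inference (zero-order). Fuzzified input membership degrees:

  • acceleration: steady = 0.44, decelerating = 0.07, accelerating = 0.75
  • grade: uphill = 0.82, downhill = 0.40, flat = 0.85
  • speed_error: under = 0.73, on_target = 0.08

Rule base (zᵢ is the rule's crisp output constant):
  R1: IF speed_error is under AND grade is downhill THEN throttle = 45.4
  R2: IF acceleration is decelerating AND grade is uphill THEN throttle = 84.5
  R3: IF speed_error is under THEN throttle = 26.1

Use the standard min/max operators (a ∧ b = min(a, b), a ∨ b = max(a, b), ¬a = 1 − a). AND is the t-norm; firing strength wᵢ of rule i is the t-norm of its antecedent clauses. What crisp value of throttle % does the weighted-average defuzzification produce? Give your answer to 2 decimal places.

35.94

R1 (z=45.4): under=0.73, downhill=0.40; AND[min(a, b)] → w = 0.40
R2 (z=84.5): decelerating=0.07, uphill=0.82; AND[min(a, b)] → w = 0.07
R3 (z=26.1): under=0.73 → w = 0.73
Weighted average = (0.40·45.4 + 0.07·84.5 + 0.73·26.1) / (0.40 + 0.07 + 0.73)
  = 43.1280 / 1.2000 = 35.94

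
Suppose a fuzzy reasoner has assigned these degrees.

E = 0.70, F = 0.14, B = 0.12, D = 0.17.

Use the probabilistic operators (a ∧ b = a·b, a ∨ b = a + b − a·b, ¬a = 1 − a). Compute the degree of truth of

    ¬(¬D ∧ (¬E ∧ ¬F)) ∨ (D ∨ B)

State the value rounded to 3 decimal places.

¬D = 1 − 0.1700 = 0.8300
¬E = 1 − 0.7000 = 0.3000
¬F = 1 − 0.1400 = 0.8600
¬E ∧ ¬F = a·b on (0.3000, 0.8600) = 0.2580
¬D ∧ (¬E ∧ ¬F) = a·b on (0.8300, 0.2580) = 0.2141
¬(¬D ∧ (¬E ∧ ¬F)) = 1 − 0.2141 = 0.7859
D ∨ B = a + b − a·b on (0.1700, 0.1200) = 0.2696
¬(¬D ∧ (¬E ∧ ¬F)) ∨ (D ∨ B) = a + b − a·b on (0.7859, 0.2696) = 0.8436

0.844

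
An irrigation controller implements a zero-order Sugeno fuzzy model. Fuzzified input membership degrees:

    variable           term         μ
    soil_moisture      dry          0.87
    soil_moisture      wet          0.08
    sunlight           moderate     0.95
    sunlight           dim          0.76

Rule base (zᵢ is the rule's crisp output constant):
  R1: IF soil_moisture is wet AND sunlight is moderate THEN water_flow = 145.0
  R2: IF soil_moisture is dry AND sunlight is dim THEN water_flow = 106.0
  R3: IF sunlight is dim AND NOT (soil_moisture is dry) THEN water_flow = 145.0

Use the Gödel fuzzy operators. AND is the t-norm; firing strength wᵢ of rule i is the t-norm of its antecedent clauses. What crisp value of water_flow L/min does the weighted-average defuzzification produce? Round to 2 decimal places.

114.44

R1 (z=145.0): wet=0.08, moderate=0.95; AND[min(a, b)] → w = 0.08
R2 (z=106.0): dry=0.87, dim=0.76; AND[min(a, b)] → w = 0.76
R3 (z=145.0): dim=0.76, ¬dry=1−0.87=0.13; AND[min(a, b)] → w = 0.13
Weighted average = (0.08·145.0 + 0.76·106.0 + 0.13·145.0) / (0.08 + 0.76 + 0.13)
  = 111.0100 / 0.9700 = 114.44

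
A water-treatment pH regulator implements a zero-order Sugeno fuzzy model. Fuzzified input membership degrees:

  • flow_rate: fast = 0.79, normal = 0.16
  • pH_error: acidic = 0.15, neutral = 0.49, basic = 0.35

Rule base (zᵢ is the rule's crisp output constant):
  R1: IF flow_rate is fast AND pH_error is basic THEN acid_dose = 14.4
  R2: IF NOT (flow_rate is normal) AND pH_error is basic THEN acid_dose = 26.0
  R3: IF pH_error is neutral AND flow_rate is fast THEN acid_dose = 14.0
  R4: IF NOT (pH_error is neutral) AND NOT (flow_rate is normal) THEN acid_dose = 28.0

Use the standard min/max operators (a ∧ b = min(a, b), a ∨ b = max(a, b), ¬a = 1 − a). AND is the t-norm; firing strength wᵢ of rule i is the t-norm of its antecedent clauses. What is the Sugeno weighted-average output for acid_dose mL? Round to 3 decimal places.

20.753

R1 (z=14.4): fast=0.79, basic=0.35; AND[min(a, b)] → w = 0.35
R2 (z=26.0): ¬normal=1−0.16=0.84, basic=0.35; AND[min(a, b)] → w = 0.35
R3 (z=14.0): neutral=0.49, fast=0.79; AND[min(a, b)] → w = 0.49
R4 (z=28.0): ¬neutral=1−0.49=0.51, ¬normal=1−0.16=0.84; AND[min(a, b)] → w = 0.51
Weighted average = (0.35·14.4 + 0.35·26.0 + 0.49·14.0 + 0.51·28.0) / (0.35 + 0.35 + 0.49 + 0.51)
  = 35.2800 / 1.7000 = 20.753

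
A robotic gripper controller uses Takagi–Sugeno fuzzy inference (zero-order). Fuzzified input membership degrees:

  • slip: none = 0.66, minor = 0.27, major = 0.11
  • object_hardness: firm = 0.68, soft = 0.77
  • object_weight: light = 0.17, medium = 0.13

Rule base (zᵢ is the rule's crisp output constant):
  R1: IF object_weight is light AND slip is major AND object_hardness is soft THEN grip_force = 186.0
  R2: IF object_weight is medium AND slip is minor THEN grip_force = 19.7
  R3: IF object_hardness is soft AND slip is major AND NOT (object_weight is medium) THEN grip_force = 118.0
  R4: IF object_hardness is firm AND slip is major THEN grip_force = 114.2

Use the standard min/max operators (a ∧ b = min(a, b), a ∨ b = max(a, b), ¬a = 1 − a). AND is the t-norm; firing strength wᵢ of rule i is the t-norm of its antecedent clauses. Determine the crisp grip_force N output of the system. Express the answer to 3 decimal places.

105.572

R1 (z=186.0): light=0.17, major=0.11, soft=0.77; AND[min(a, b)] → w = 0.11
R2 (z=19.7): medium=0.13, minor=0.27; AND[min(a, b)] → w = 0.13
R3 (z=118.0): soft=0.77, major=0.11, ¬medium=1−0.13=0.87; AND[min(a, b)] → w = 0.11
R4 (z=114.2): firm=0.68, major=0.11; AND[min(a, b)] → w = 0.11
Weighted average = (0.11·186.0 + 0.13·19.7 + 0.11·118.0 + 0.11·114.2) / (0.11 + 0.13 + 0.11 + 0.11)
  = 48.5630 / 0.4600 = 105.572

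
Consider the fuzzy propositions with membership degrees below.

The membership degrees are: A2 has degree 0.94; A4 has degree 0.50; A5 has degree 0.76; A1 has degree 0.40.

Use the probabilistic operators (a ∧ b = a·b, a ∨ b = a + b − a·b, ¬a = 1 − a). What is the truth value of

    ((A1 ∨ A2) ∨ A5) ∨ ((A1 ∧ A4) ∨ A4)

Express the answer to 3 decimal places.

0.997

A1 ∨ A2 = a + b − a·b on (0.4000, 0.9400) = 0.9640
(A1 ∨ A2) ∨ A5 = a + b − a·b on (0.9640, 0.7600) = 0.9914
A1 ∧ A4 = a·b on (0.4000, 0.5000) = 0.2000
(A1 ∧ A4) ∨ A4 = a + b − a·b on (0.2000, 0.5000) = 0.6000
((A1 ∨ A2) ∨ A5) ∨ ((A1 ∧ A4) ∨ A4) = a + b − a·b on (0.9914, 0.6000) = 0.9965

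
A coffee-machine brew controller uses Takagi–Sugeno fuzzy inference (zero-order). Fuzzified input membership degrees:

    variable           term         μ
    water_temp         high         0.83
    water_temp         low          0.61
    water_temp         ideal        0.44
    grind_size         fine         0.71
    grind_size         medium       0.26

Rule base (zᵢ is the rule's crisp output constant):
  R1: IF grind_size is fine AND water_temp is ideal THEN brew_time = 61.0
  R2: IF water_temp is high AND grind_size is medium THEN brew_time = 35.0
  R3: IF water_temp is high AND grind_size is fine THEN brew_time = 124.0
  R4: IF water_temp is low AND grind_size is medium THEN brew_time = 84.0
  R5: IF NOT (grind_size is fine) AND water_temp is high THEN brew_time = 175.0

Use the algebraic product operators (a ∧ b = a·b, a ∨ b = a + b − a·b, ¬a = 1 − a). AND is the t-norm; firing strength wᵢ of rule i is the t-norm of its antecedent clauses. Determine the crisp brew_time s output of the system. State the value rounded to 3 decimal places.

R1 (z=61.0): fine=0.71, ideal=0.44; AND[a·b] → w = 0.3124
R2 (z=35.0): high=0.83, medium=0.26; AND[a·b] → w = 0.2158
R3 (z=124.0): high=0.83, fine=0.71; AND[a·b] → w = 0.5893
R4 (z=84.0): low=0.61, medium=0.26; AND[a·b] → w = 0.1586
R5 (z=175.0): ¬fine=1−0.71=0.29, high=0.83; AND[a·b] → w = 0.2407
Weighted average = (0.3124·61.0 + 0.2158·35.0 + 0.5893·124.0 + 0.1586·84.0 + 0.2407·175.0) / (0.3124 + 0.2158 + 0.5893 + 0.1586 + 0.2407)
  = 155.1275 / 1.5168 = 102.273

102.273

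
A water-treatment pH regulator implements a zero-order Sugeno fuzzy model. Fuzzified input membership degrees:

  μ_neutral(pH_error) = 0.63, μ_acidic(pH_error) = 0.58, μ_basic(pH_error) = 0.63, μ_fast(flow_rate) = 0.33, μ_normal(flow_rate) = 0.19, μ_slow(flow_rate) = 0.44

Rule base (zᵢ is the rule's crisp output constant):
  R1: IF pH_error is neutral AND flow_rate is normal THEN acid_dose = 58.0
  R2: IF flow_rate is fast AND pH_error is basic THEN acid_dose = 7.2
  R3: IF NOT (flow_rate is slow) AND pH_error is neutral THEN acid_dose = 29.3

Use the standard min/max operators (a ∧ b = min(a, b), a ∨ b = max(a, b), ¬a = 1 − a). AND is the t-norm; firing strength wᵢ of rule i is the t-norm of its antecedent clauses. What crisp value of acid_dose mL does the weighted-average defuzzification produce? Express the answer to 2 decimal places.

R1 (z=58.0): neutral=0.63, normal=0.19; AND[min(a, b)] → w = 0.19
R2 (z=7.2): fast=0.33, basic=0.63; AND[min(a, b)] → w = 0.33
R3 (z=29.3): ¬slow=1−0.44=0.56, neutral=0.63; AND[min(a, b)] → w = 0.56
Weighted average = (0.19·58.0 + 0.33·7.2 + 0.56·29.3) / (0.19 + 0.33 + 0.56)
  = 29.8040 / 1.0800 = 27.60

27.60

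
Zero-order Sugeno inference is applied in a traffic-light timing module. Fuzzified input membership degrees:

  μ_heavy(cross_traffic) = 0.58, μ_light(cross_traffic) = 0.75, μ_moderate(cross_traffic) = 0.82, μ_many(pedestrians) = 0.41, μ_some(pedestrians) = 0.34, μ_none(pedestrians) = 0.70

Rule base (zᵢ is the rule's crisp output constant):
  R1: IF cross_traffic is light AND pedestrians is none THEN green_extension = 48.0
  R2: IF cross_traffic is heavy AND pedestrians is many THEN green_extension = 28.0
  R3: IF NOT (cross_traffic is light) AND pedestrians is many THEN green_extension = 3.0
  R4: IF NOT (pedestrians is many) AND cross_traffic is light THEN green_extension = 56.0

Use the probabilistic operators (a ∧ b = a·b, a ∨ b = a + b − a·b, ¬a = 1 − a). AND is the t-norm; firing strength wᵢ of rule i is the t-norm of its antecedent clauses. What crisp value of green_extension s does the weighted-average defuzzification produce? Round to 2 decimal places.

R1 (z=48.0): light=0.75, none=0.70; AND[a·b] → w = 0.5250
R2 (z=28.0): heavy=0.58, many=0.41; AND[a·b] → w = 0.2378
R3 (z=3.0): ¬light=1−0.75=0.25, many=0.41; AND[a·b] → w = 0.1025
R4 (z=56.0): ¬many=1−0.41=0.59, light=0.75; AND[a·b] → w = 0.4425
Weighted average = (0.5250·48.0 + 0.2378·28.0 + 0.1025·3.0 + 0.4425·56.0) / (0.5250 + 0.2378 + 0.1025 + 0.4425)
  = 56.9459 / 1.3078 = 43.54

43.54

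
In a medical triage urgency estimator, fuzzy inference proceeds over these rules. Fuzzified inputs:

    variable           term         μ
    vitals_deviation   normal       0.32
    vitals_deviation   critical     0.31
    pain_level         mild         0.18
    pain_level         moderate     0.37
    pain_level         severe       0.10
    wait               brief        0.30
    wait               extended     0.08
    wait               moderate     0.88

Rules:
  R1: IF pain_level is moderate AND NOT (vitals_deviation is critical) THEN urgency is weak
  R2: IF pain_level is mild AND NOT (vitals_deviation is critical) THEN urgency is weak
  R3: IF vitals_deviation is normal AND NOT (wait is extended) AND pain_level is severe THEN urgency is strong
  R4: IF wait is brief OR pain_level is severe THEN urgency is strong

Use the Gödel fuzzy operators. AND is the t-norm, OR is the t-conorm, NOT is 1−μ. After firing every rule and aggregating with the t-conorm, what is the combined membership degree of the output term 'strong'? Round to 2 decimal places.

0.30

R1: moderate=0.37, ¬critical=1−0.31=0.69; AND[min(a, b)] → w = 0.37
R2: mild=0.18, ¬critical=1−0.31=0.69; AND[min(a, b)] → w = 0.18
R3: normal=0.32, ¬extended=1−0.08=0.92, severe=0.10; AND[min(a, b)] → w = 0.10
R4: brief=0.30, severe=0.10; OR[max(a, b)] → w = 0.30
Rules with consequent 'strong': {R3, R4} → strengths 0.10, 0.30
Aggregate via t-conorm [max(a, b)]: 0.30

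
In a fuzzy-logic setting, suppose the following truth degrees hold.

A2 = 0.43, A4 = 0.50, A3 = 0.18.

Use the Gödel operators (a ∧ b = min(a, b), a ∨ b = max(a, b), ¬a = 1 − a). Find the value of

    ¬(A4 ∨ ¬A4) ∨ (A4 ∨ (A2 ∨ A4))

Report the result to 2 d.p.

0.50

¬A4 = 1 − 0.50 = 0.50
A4 ∨ ¬A4 = max(a, b) on (0.50, 0.50) = 0.50
¬(A4 ∨ ¬A4) = 1 − 0.50 = 0.50
A2 ∨ A4 = max(a, b) on (0.43, 0.50) = 0.50
A4 ∨ (A2 ∨ A4) = max(a, b) on (0.50, 0.50) = 0.50
¬(A4 ∨ ¬A4) ∨ (A4 ∨ (A2 ∨ A4)) = max(a, b) on (0.50, 0.50) = 0.50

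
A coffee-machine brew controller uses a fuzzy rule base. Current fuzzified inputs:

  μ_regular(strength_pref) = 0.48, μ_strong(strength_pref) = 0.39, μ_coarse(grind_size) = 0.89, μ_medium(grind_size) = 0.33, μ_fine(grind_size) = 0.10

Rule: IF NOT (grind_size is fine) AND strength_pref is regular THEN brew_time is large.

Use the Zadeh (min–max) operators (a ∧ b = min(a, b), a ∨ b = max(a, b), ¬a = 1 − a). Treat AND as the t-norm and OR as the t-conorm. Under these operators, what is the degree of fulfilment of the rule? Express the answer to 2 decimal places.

firing strength: ¬fine=1−0.10=0.90, regular=0.48; AND[min(a, b)] → w = 0.48

0.48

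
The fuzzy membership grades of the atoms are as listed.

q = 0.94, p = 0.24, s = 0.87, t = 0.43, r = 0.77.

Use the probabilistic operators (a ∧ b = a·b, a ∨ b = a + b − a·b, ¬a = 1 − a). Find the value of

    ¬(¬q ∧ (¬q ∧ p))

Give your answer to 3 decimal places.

¬q = 1 − 0.9400 = 0.0600
¬q = 1 − 0.9400 = 0.0600
¬q ∧ p = a·b on (0.0600, 0.2400) = 0.0144
¬q ∧ (¬q ∧ p) = a·b on (0.0600, 0.0144) = 0.0009
¬(¬q ∧ (¬q ∧ p)) = 1 − 0.0009 = 0.9991

0.999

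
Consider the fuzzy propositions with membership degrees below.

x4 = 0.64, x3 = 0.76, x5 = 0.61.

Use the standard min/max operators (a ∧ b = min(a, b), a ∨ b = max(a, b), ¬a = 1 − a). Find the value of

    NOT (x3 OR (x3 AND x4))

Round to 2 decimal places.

x3 AND x4 = min(a, b) on (0.76, 0.64) = 0.64
x3 OR (x3 AND x4) = max(a, b) on (0.76, 0.64) = 0.76
NOT (x3 OR (x3 AND x4)) = 1 − 0.76 = 0.24

0.24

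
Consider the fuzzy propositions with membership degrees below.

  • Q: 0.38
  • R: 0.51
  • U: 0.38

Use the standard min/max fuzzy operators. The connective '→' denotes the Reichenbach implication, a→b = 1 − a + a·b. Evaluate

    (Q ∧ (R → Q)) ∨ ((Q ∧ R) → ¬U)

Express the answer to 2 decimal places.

0.86

R → Q  [Reichenbach: 1 − a + a·b] with a=0.51, b=0.38 → 0.68
Q ∧ (R → Q) = min(a, b) on (0.38, 0.68) = 0.38
Q ∧ R = min(a, b) on (0.38, 0.51) = 0.38
¬U = 1 − 0.38 = 0.62
(Q ∧ R) → ¬U  [Reichenbach: 1 − a + a·b] with a=0.38, b=0.62 → 0.86
(Q ∧ (R → Q)) ∨ ((Q ∧ R) → ¬U) = max(a, b) on (0.38, 0.86) = 0.86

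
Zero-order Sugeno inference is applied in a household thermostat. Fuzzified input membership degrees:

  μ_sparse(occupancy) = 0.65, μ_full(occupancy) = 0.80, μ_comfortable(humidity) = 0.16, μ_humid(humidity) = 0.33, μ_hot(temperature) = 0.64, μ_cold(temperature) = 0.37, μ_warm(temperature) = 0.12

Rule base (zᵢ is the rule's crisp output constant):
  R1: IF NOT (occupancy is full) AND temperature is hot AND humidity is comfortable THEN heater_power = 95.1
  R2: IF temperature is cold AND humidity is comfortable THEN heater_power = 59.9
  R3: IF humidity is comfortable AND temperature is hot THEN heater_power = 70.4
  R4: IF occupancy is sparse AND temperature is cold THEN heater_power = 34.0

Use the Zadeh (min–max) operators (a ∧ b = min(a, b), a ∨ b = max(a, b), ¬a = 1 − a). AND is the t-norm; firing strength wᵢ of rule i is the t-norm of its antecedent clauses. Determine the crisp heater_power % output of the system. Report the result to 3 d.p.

R1 (z=95.1): ¬full=1−0.80=0.20, hot=0.64, comfortable=0.16; AND[min(a, b)] → w = 0.16
R2 (z=59.9): cold=0.37, comfortable=0.16; AND[min(a, b)] → w = 0.16
R3 (z=70.4): comfortable=0.16, hot=0.64; AND[min(a, b)] → w = 0.16
R4 (z=34.0): sparse=0.65, cold=0.37; AND[min(a, b)] → w = 0.37
Weighted average = (0.16·95.1 + 0.16·59.9 + 0.16·70.4 + 0.37·34.0) / (0.16 + 0.16 + 0.16 + 0.37)
  = 48.6440 / 0.8500 = 57.228

57.228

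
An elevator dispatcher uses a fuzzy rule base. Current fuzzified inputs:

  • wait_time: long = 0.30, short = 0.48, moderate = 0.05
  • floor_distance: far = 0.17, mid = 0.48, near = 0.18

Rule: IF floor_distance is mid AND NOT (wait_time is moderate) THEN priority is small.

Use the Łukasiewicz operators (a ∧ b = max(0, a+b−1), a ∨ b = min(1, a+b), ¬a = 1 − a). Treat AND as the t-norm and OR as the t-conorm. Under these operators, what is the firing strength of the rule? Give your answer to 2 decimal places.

firing strength: mid=0.48, ¬moderate=1−0.05=0.95; AND[max(0, a+b−1)] → w = 0.43

0.43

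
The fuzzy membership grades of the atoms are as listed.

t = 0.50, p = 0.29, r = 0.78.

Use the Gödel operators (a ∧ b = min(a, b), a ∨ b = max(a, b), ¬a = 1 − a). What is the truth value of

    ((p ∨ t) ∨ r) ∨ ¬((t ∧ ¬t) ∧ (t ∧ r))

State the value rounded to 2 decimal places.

p ∨ t = max(a, b) on (0.29, 0.50) = 0.50
(p ∨ t) ∨ r = max(a, b) on (0.50, 0.78) = 0.78
¬t = 1 − 0.50 = 0.50
t ∧ ¬t = min(a, b) on (0.50, 0.50) = 0.50
t ∧ r = min(a, b) on (0.50, 0.78) = 0.50
(t ∧ ¬t) ∧ (t ∧ r) = min(a, b) on (0.50, 0.50) = 0.50
¬((t ∧ ¬t) ∧ (t ∧ r)) = 1 − 0.50 = 0.50
((p ∨ t) ∨ r) ∨ ¬((t ∧ ¬t) ∧ (t ∧ r)) = max(a, b) on (0.78, 0.50) = 0.78

0.78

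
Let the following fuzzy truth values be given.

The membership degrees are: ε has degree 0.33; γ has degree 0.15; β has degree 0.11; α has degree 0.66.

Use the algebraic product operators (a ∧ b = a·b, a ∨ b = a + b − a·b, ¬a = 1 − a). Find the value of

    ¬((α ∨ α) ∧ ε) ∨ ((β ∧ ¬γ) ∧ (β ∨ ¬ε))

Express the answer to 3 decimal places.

0.727

α ∨ α = a + b − a·b on (0.6600, 0.6600) = 0.8844
(α ∨ α) ∧ ε = a·b on (0.8844, 0.3300) = 0.2919
¬((α ∨ α) ∧ ε) = 1 − 0.2919 = 0.7081
¬γ = 1 − 0.1500 = 0.8500
β ∧ ¬γ = a·b on (0.1100, 0.8500) = 0.0935
¬ε = 1 − 0.3300 = 0.6700
β ∨ ¬ε = a + b − a·b on (0.1100, 0.6700) = 0.7063
(β ∧ ¬γ) ∧ (β ∨ ¬ε) = a·b on (0.0935, 0.7063) = 0.0660
¬((α ∨ α) ∧ ε) ∨ ((β ∧ ¬γ) ∧ (β ∨ ¬ε)) = a + b − a·b on (0.7081, 0.0660) = 0.7274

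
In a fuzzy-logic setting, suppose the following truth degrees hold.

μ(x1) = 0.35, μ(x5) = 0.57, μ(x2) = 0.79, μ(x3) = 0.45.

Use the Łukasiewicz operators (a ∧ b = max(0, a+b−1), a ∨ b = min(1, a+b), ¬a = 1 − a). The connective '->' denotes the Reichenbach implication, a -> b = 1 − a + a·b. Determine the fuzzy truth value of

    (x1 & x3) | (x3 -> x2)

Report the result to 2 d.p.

0.91

x1 & x3 = max(0, a+b−1) on (0.35, 0.45) = 0.00
x3 -> x2  [Reichenbach: 1 − a + a·b] with a=0.45, b=0.79 → 0.91
(x1 & x3) | (x3 -> x2) = min(1, a+b) on (0.00, 0.91) = 0.91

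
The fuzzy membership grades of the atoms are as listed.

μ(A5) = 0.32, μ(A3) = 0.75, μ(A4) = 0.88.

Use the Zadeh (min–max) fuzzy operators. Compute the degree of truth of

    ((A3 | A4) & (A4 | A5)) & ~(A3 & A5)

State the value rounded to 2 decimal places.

0.68

A3 | A4 = max(a, b) on (0.75, 0.88) = 0.88
A4 | A5 = max(a, b) on (0.88, 0.32) = 0.88
(A3 | A4) & (A4 | A5) = min(a, b) on (0.88, 0.88) = 0.88
A3 & A5 = min(a, b) on (0.75, 0.32) = 0.32
~(A3 & A5) = 1 − 0.32 = 0.68
((A3 | A4) & (A4 | A5)) & ~(A3 & A5) = min(a, b) on (0.88, 0.68) = 0.68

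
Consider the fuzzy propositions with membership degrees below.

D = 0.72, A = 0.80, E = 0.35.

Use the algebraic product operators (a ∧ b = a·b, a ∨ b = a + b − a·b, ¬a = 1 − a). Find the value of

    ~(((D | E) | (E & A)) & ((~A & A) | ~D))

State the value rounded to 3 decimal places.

D | E = a + b − a·b on (0.7200, 0.3500) = 0.8180
E & A = a·b on (0.3500, 0.8000) = 0.2800
(D | E) | (E & A) = a + b − a·b on (0.8180, 0.2800) = 0.8690
~A = 1 − 0.8000 = 0.2000
~A & A = a·b on (0.2000, 0.8000) = 0.1600
~D = 1 − 0.7200 = 0.2800
(~A & A) | ~D = a + b − a·b on (0.1600, 0.2800) = 0.3952
((D | E) | (E & A)) & ((~A & A) | ~D) = a·b on (0.8690, 0.3952) = 0.3434
~(((D | E) | (E & A)) & ((~A & A) | ~D)) = 1 − 0.3434 = 0.6566

0.657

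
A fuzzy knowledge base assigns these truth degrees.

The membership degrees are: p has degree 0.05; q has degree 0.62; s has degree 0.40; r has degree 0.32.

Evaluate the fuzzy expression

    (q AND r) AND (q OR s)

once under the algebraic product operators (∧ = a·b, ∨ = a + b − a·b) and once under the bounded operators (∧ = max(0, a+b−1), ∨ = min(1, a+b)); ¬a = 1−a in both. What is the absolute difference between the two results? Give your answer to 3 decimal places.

0.153

Under algebraic product:
  q AND r = a·b on (0.6200, 0.3200) = 0.1984
  q OR s = a + b − a·b on (0.6200, 0.4000) = 0.7720
  (q AND r) AND (q OR s) = a·b on (0.1984, 0.7720) = 0.1532
  → value = 0.1532
Under bounded:
  q AND r = max(0, a+b−1) on (0.62, 0.32) = 0.00
  q OR s = min(1, a+b) on (0.62, 0.40) = 1.00
  (q AND r) AND (q OR s) = max(0, a+b−1) on (0.00, 1.00) = 0.00
  → value = 0.0000
|0.1532 − 0.0000| = 0.153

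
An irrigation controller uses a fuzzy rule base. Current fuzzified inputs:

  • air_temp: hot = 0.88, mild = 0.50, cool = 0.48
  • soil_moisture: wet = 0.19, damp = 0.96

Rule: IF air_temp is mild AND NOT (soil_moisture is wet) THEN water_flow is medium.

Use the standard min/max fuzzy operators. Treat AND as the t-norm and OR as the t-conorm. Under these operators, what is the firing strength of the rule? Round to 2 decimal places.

0.50

firing strength: mild=0.50, ¬wet=1−0.19=0.81; AND[min(a, b)] → w = 0.50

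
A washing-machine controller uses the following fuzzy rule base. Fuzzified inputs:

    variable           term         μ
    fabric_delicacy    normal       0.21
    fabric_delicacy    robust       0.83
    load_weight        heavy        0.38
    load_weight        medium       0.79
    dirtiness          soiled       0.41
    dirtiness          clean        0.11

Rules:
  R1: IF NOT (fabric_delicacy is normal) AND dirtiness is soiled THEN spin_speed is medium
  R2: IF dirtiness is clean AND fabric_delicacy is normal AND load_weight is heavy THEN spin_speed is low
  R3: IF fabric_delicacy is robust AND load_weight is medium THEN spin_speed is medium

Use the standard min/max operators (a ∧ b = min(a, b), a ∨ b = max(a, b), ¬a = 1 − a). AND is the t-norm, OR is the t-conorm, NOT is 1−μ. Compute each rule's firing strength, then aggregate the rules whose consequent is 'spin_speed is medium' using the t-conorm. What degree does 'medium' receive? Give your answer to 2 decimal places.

R1: ¬normal=1−0.21=0.79, soiled=0.41; AND[min(a, b)] → w = 0.41
R2: clean=0.11, normal=0.21, heavy=0.38; AND[min(a, b)] → w = 0.11
R3: robust=0.83, medium=0.79; AND[min(a, b)] → w = 0.79
Rules with consequent 'medium': {R1, R3} → strengths 0.41, 0.79
Aggregate via t-conorm [max(a, b)]: 0.79

0.79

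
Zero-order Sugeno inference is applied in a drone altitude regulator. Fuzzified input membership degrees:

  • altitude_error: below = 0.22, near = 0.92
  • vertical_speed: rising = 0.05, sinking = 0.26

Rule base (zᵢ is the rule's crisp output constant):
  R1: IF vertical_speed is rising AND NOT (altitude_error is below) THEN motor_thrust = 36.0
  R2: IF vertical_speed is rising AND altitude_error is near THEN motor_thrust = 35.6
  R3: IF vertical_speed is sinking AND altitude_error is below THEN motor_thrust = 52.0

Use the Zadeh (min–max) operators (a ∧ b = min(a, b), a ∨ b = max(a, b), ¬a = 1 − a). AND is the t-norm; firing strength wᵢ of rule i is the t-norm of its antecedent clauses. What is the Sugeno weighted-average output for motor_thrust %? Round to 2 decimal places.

46.94

R1 (z=36.0): rising=0.05, ¬below=1−0.22=0.78; AND[min(a, b)] → w = 0.05
R2 (z=35.6): rising=0.05, near=0.92; AND[min(a, b)] → w = 0.05
R3 (z=52.0): sinking=0.26, below=0.22; AND[min(a, b)] → w = 0.22
Weighted average = (0.05·36.0 + 0.05·35.6 + 0.22·52.0) / (0.05 + 0.05 + 0.22)
  = 15.0200 / 0.3200 = 46.94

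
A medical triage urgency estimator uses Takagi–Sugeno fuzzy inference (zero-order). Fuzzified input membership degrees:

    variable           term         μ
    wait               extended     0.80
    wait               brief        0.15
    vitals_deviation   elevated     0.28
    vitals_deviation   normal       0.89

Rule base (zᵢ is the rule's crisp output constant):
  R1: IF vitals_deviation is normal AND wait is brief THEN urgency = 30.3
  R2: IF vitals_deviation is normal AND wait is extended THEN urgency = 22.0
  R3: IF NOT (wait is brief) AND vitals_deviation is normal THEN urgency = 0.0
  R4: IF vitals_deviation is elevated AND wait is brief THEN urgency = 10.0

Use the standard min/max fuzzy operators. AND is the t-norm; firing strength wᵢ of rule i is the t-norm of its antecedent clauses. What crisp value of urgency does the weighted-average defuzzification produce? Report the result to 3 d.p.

R1 (z=30.3): normal=0.89, brief=0.15; AND[min(a, b)] → w = 0.15
R2 (z=22.0): normal=0.89, extended=0.80; AND[min(a, b)] → w = 0.80
R3 (z=0.0): ¬brief=1−0.15=0.85, normal=0.89; AND[min(a, b)] → w = 0.85
R4 (z=10.0): elevated=0.28, brief=0.15; AND[min(a, b)] → w = 0.15
Weighted average = (0.15·30.3 + 0.80·22.0 + 0.85·0.0 + 0.15·10.0) / (0.15 + 0.80 + 0.85 + 0.15)
  = 23.6450 / 1.9500 = 12.126

12.126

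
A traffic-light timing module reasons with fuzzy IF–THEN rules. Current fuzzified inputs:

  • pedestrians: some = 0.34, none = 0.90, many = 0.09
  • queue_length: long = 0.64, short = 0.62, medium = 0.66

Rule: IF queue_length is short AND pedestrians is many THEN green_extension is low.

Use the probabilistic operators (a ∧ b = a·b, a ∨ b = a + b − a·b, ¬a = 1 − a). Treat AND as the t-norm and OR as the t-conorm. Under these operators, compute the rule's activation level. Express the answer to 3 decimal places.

0.056

firing strength: short=0.62, many=0.09; AND[a·b] → w = 0.0558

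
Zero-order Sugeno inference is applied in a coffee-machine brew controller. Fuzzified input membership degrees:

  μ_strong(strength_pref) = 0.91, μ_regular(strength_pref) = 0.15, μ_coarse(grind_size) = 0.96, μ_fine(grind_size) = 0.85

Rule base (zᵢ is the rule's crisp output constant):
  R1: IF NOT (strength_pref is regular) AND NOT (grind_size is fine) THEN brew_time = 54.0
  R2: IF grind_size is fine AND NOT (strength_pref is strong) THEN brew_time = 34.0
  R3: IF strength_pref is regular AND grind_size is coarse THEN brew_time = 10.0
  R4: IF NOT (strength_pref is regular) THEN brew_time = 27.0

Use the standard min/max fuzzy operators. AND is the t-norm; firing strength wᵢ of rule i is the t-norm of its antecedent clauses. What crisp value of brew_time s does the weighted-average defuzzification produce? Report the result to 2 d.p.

R1 (z=54.0): ¬regular=1−0.15=0.85, ¬fine=1−0.85=0.15; AND[min(a, b)] → w = 0.15
R2 (z=34.0): fine=0.85, ¬strong=1−0.91=0.09; AND[min(a, b)] → w = 0.09
R3 (z=10.0): regular=0.15, coarse=0.96; AND[min(a, b)] → w = 0.15
R4 (z=27.0): ¬regular=1−0.15=0.85 → w = 0.85
Weighted average = (0.15·54.0 + 0.09·34.0 + 0.15·10.0 + 0.85·27.0) / (0.15 + 0.09 + 0.15 + 0.85)
  = 35.6100 / 1.2400 = 28.72

28.72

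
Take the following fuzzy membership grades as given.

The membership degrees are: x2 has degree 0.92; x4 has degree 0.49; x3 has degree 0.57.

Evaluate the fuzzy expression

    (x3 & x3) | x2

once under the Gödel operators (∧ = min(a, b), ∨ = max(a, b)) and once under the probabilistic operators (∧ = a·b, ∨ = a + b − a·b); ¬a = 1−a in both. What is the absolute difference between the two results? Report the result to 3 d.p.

0.026

Under Gödel:
  x3 & x3 = min(a, b) on (0.57, 0.57) = 0.57
  (x3 & x3) | x2 = max(a, b) on (0.57, 0.92) = 0.92
  → value = 0.9200
Under probabilistic:
  x3 & x3 = a·b on (0.5700, 0.5700) = 0.3249
  (x3 & x3) | x2 = a + b − a·b on (0.3249, 0.9200) = 0.9460
  → value = 0.9460
|0.9200 − 0.9460| = 0.026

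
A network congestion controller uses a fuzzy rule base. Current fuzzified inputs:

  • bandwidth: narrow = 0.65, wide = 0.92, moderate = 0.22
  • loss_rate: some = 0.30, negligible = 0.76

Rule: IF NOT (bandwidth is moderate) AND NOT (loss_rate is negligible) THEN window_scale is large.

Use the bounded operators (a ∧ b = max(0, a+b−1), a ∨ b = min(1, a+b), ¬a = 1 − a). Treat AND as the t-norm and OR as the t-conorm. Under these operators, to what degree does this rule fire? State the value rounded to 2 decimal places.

0.02

firing strength: ¬moderate=1−0.22=0.78, ¬negligible=1−0.76=0.24; AND[max(0, a+b−1)] → w = 0.02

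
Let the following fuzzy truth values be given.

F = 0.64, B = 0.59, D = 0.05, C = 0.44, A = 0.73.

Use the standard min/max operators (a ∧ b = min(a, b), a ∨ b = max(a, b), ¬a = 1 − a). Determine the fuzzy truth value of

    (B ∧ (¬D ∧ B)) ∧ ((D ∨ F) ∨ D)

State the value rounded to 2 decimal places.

¬D = 1 − 0.05 = 0.95
¬D ∧ B = min(a, b) on (0.95, 0.59) = 0.59
B ∧ (¬D ∧ B) = min(a, b) on (0.59, 0.59) = 0.59
D ∨ F = max(a, b) on (0.05, 0.64) = 0.64
(D ∨ F) ∨ D = max(a, b) on (0.64, 0.05) = 0.64
(B ∧ (¬D ∧ B)) ∧ ((D ∨ F) ∨ D) = min(a, b) on (0.59, 0.64) = 0.59

0.59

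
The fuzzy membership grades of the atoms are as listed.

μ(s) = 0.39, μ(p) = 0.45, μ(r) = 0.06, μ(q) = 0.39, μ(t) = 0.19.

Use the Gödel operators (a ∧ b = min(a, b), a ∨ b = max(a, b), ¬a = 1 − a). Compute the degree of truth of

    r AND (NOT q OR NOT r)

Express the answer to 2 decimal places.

NOT q = 1 − 0.39 = 0.61
NOT r = 1 − 0.06 = 0.94
NOT q OR NOT r = max(a, b) on (0.61, 0.94) = 0.94
r AND (NOT q OR NOT r) = min(a, b) on (0.06, 0.94) = 0.06

0.06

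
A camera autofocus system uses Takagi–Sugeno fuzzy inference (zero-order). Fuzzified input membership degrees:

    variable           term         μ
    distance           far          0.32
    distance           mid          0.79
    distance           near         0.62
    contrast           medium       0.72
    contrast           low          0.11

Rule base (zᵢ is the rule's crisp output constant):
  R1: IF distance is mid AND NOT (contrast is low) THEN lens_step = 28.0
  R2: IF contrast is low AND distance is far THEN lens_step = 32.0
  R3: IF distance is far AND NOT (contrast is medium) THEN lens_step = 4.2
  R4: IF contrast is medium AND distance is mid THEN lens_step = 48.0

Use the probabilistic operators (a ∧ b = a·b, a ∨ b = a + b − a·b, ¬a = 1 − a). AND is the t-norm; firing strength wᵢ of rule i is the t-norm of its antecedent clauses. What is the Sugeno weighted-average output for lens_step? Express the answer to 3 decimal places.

34.719

R1 (z=28.0): mid=0.79, ¬low=1−0.11=0.89; AND[a·b] → w = 0.7031
R2 (z=32.0): low=0.11, far=0.32; AND[a·b] → w = 0.0352
R3 (z=4.2): far=0.32, ¬medium=1−0.72=0.28; AND[a·b] → w = 0.0896
R4 (z=48.0): medium=0.72, mid=0.79; AND[a·b] → w = 0.5688
Weighted average = (0.7031·28.0 + 0.0352·32.0 + 0.0896·4.2 + 0.5688·48.0) / (0.7031 + 0.0352 + 0.0896 + 0.5688)
  = 48.4919 / 1.3967 = 34.719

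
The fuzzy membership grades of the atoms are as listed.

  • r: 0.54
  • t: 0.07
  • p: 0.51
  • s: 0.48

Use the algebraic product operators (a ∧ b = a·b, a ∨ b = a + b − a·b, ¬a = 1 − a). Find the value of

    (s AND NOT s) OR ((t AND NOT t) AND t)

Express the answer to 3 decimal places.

0.253

NOT s = 1 − 0.4800 = 0.5200
s AND NOT s = a·b on (0.4800, 0.5200) = 0.2496
NOT t = 1 − 0.0700 = 0.9300
t AND NOT t = a·b on (0.0700, 0.9300) = 0.0651
(t AND NOT t) AND t = a·b on (0.0651, 0.0700) = 0.0046
(s AND NOT s) OR ((t AND NOT t) AND t) = a + b − a·b on (0.2496, 0.0046) = 0.2530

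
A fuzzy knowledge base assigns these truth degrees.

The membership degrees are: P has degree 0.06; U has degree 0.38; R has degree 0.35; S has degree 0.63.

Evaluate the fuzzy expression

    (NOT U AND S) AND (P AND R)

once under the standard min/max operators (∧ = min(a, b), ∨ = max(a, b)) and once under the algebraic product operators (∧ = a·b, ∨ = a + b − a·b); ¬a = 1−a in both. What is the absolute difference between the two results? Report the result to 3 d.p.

0.052

Under standard min/max:
  NOT U = 1 − 0.38 = 0.62
  NOT U AND S = min(a, b) on (0.62, 0.63) = 0.62
  P AND R = min(a, b) on (0.06, 0.35) = 0.06
  (NOT U AND S) AND (P AND R) = min(a, b) on (0.62, 0.06) = 0.06
  → value = 0.0600
Under algebraic product:
  NOT U = 1 − 0.3800 = 0.6200
  NOT U AND S = a·b on (0.6200, 0.6300) = 0.3906
  P AND R = a·b on (0.0600, 0.3500) = 0.0210
  (NOT U AND S) AND (P AND R) = a·b on (0.3906, 0.0210) = 0.0082
  → value = 0.0082
|0.0600 − 0.0082| = 0.052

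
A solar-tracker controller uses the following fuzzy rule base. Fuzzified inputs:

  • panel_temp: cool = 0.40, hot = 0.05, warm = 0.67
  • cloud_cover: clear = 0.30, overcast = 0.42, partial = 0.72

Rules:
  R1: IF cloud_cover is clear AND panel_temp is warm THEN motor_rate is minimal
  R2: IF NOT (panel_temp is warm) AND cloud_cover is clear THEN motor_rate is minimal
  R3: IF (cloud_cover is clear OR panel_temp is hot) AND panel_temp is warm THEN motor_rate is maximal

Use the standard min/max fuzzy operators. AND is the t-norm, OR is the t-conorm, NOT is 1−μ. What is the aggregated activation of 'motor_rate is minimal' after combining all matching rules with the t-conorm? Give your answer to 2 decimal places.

0.30

R1: clear=0.30, warm=0.67; AND[min(a, b)] → w = 0.30
R2: ¬warm=1−0.67=0.33, clear=0.30; AND[min(a, b)] → w = 0.30
R3: (clear=0.30 OR hot=0.05) = 0.30; AND[min(a, b)] with warm=0.67 → w = 0.30
Rules with consequent 'minimal': {R1, R2} → strengths 0.30, 0.30
Aggregate via t-conorm [max(a, b)]: 0.30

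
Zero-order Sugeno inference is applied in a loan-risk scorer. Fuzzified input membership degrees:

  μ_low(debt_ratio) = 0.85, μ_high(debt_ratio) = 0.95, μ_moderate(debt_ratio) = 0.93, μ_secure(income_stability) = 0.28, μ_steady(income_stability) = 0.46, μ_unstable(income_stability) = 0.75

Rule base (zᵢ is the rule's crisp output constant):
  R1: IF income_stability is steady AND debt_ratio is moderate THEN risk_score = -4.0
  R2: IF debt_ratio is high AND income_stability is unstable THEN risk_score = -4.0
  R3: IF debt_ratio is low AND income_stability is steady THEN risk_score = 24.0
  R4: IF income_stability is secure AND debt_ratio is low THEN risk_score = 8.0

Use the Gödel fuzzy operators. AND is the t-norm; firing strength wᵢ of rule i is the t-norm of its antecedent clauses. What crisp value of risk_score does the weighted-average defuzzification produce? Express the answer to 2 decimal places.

R1 (z=-4.0): steady=0.46, moderate=0.93; AND[min(a, b)] → w = 0.46
R2 (z=-4.0): high=0.95, unstable=0.75; AND[min(a, b)] → w = 0.75
R3 (z=24.0): low=0.85, steady=0.46; AND[min(a, b)] → w = 0.46
R4 (z=8.0): secure=0.28, low=0.85; AND[min(a, b)] → w = 0.28
Weighted average = (0.46·-4.0 + 0.75·-4.0 + 0.46·24.0 + 0.28·8.0) / (0.46 + 0.75 + 0.46 + 0.28)
  = 8.4400 / 1.9500 = 4.33

4.33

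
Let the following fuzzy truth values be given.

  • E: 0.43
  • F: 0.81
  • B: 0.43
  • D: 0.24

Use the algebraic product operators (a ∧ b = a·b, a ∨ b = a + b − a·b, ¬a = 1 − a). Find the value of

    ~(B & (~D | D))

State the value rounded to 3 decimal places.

~D = 1 − 0.2400 = 0.7600
~D | D = a + b − a·b on (0.7600, 0.2400) = 0.8176
B & (~D | D) = a·b on (0.4300, 0.8176) = 0.3516
~(B & (~D | D)) = 1 − 0.3516 = 0.6484

0.648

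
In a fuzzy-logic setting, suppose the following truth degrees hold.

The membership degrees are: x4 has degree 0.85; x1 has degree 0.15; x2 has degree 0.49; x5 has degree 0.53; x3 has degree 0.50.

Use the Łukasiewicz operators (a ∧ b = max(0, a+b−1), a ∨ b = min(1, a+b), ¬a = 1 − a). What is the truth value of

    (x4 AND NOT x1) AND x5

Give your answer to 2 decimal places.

0.23

NOT x1 = 1 − 0.15 = 0.85
x4 AND NOT x1 = max(0, a+b−1) on (0.85, 0.85) = 0.70
(x4 AND NOT x1) AND x5 = max(0, a+b−1) on (0.70, 0.53) = 0.23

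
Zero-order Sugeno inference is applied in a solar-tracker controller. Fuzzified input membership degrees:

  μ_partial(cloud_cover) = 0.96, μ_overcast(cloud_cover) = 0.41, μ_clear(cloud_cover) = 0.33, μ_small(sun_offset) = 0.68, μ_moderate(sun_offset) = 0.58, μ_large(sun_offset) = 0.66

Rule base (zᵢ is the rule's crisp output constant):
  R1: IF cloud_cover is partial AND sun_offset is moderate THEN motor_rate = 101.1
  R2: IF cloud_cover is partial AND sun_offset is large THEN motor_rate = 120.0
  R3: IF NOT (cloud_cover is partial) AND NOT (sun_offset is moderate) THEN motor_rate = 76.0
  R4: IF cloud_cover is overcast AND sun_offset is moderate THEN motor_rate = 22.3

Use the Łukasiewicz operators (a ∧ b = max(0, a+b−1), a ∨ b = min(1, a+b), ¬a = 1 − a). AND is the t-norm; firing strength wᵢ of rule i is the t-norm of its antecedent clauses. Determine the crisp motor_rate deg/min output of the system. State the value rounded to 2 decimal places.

111.20

R1 (z=101.1): partial=0.96, moderate=0.58; AND[max(0, a+b−1)] → w = 0.54
R2 (z=120.0): partial=0.96, large=0.66; AND[max(0, a+b−1)] → w = 0.62
R3 (z=76.0): ¬partial=1−0.96=0.04, ¬moderate=1−0.58=0.42; AND[max(0, a+b−1)] → w = 0.00
R4 (z=22.3): overcast=0.41, moderate=0.58; AND[max(0, a+b−1)] → w = 0.00
Weighted average = (0.54·101.1 + 0.62·120.0 + 0.00·76.0 + 0.00·22.3) / (0.54 + 0.62 + 0.00 + 0.00)
  = 128.9940 / 1.1600 = 111.20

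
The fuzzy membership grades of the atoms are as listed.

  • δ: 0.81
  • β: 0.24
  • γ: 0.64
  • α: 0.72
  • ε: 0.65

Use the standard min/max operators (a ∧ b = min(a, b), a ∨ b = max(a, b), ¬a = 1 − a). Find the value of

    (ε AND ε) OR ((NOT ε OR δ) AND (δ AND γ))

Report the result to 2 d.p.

ε AND ε = min(a, b) on (0.65, 0.65) = 0.65
NOT ε = 1 − 0.65 = 0.35
NOT ε OR δ = max(a, b) on (0.35, 0.81) = 0.81
δ AND γ = min(a, b) on (0.81, 0.64) = 0.64
(NOT ε OR δ) AND (δ AND γ) = min(a, b) on (0.81, 0.64) = 0.64
(ε AND ε) OR ((NOT ε OR δ) AND (δ AND γ)) = max(a, b) on (0.65, 0.64) = 0.65

0.65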